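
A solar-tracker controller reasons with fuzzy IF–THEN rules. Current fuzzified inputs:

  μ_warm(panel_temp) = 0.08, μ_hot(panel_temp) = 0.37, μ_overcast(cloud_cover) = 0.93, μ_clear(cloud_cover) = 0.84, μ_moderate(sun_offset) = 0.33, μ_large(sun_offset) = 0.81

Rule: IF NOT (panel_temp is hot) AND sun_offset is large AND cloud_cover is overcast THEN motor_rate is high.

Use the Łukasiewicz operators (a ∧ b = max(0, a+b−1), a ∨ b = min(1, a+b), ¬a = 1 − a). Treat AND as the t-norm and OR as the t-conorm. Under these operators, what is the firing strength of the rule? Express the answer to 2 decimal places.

firing strength: ¬hot=1−0.37=0.63, large=0.81, overcast=0.93; AND[max(0, a+b−1)] → w = 0.37

0.37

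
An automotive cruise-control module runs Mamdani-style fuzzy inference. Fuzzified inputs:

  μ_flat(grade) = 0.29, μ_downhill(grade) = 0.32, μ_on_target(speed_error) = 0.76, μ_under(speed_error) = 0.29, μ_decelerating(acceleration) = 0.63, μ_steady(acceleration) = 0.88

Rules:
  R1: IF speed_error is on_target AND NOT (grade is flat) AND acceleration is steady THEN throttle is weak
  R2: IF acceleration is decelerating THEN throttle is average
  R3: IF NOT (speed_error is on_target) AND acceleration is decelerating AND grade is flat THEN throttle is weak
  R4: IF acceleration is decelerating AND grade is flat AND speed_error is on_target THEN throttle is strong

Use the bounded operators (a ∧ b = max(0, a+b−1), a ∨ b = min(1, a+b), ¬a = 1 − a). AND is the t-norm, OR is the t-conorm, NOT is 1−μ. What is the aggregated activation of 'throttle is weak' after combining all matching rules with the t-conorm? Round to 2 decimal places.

R1: on_target=0.76, ¬flat=1−0.29=0.71, steady=0.88; AND[max(0, a+b−1)] → w = 0.35
R2: decelerating=0.63 → w = 0.63
R3: ¬on_target=1−0.76=0.24, decelerating=0.63, flat=0.29; AND[max(0, a+b−1)] → w = 0.00
R4: decelerating=0.63, flat=0.29, on_target=0.76; AND[max(0, a+b−1)] → w = 0.00
Rules with consequent 'weak': {R1, R3} → strengths 0.35, 0.00
Aggregate via t-conorm [min(1, a+b)]: 0.35

0.35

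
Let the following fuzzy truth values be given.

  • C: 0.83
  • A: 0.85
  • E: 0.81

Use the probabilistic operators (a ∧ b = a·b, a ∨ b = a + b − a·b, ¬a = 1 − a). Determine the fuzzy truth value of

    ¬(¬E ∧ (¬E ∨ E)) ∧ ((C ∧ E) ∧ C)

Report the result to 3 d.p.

0.468

¬E = 1 − 0.8100 = 0.1900
¬E = 1 − 0.8100 = 0.1900
¬E ∨ E = a + b − a·b on (0.1900, 0.8100) = 0.8461
¬E ∧ (¬E ∨ E) = a·b on (0.1900, 0.8461) = 0.1608
¬(¬E ∧ (¬E ∨ E)) = 1 − 0.1608 = 0.8392
C ∧ E = a·b on (0.8300, 0.8100) = 0.6723
(C ∧ E) ∧ C = a·b on (0.6723, 0.8300) = 0.5580
¬(¬E ∧ (¬E ∨ E)) ∧ ((C ∧ E) ∧ C) = a·b on (0.8392, 0.5580) = 0.4683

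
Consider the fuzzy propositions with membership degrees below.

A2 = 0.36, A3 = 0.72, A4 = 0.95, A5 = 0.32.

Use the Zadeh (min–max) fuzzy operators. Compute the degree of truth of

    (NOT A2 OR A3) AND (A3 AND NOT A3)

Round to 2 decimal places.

NOT A2 = 1 − 0.36 = 0.64
NOT A2 OR A3 = max(a, b) on (0.64, 0.72) = 0.72
NOT A3 = 1 − 0.72 = 0.28
A3 AND NOT A3 = min(a, b) on (0.72, 0.28) = 0.28
(NOT A2 OR A3) AND (A3 AND NOT A3) = min(a, b) on (0.72, 0.28) = 0.28

0.28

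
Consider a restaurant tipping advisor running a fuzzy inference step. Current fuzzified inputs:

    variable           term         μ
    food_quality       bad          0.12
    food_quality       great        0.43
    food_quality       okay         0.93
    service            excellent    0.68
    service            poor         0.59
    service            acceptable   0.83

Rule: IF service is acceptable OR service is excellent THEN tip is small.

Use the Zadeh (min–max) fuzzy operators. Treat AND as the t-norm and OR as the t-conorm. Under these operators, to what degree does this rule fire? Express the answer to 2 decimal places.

0.83

firing strength: acceptable=0.83, excellent=0.68; OR[max(a, b)] → w = 0.83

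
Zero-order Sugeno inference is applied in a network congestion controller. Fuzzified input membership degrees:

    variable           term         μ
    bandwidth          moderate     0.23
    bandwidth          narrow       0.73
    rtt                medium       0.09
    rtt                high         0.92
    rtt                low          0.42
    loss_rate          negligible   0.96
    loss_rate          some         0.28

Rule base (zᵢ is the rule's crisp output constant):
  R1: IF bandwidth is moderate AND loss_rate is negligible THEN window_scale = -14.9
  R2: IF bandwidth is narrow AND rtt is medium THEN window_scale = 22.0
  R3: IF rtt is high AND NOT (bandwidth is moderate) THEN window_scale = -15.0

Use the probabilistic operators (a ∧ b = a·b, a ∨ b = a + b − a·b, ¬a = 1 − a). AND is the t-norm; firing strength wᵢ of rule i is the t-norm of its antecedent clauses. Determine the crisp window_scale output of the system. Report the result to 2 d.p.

-12.53

R1 (z=-14.9): moderate=0.23, negligible=0.96; AND[a·b] → w = 0.2208
R2 (z=22.0): narrow=0.73, medium=0.09; AND[a·b] → w = 0.0657
R3 (z=-15.0): high=0.92, ¬moderate=1−0.23=0.77; AND[a·b] → w = 0.7084
Weighted average = (0.2208·-14.9 + 0.0657·22.0 + 0.7084·-15.0) / (0.2208 + 0.0657 + 0.7084)
  = -12.4705 / 0.9949 = -12.53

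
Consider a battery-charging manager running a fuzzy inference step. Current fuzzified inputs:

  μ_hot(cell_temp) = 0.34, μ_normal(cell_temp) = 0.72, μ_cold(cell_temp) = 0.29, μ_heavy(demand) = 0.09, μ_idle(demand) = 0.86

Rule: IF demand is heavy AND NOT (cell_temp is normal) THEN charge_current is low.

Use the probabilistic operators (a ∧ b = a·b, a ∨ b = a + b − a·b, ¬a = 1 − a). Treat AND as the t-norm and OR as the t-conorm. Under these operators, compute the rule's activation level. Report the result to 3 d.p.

firing strength: heavy=0.09, ¬normal=1−0.72=0.28; AND[a·b] → w = 0.0252

0.025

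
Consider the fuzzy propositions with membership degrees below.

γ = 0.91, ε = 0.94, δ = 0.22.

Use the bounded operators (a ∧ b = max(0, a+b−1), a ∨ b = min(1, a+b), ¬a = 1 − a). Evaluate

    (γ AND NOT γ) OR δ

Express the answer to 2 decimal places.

0.22

NOT γ = 1 − 0.91 = 0.09
γ AND NOT γ = max(0, a+b−1) on (0.91, 0.09) = 0.00
(γ AND NOT γ) OR δ = min(1, a+b) on (0.00, 0.22) = 0.22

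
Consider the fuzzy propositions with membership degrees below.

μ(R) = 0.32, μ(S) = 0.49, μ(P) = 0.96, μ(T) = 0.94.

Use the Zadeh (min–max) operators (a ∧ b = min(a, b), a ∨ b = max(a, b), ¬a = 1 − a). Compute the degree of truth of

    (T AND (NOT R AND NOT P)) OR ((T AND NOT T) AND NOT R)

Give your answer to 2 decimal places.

NOT R = 1 − 0.32 = 0.68
NOT P = 1 − 0.96 = 0.04
NOT R AND NOT P = min(a, b) on (0.68, 0.04) = 0.04
T AND (NOT R AND NOT P) = min(a, b) on (0.94, 0.04) = 0.04
NOT T = 1 − 0.94 = 0.06
T AND NOT T = min(a, b) on (0.94, 0.06) = 0.06
NOT R = 1 − 0.32 = 0.68
(T AND NOT T) AND NOT R = min(a, b) on (0.06, 0.68) = 0.06
(T AND (NOT R AND NOT P)) OR ((T AND NOT T) AND NOT R) = max(a, b) on (0.04, 0.06) = 0.06

0.06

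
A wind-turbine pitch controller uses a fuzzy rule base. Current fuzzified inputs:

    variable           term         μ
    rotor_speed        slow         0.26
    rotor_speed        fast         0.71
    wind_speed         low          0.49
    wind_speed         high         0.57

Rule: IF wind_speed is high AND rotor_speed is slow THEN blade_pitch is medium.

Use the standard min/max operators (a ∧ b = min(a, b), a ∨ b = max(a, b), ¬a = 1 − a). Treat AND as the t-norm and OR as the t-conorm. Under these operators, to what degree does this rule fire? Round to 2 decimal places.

0.26

firing strength: high=0.57, slow=0.26; AND[min(a, b)] → w = 0.26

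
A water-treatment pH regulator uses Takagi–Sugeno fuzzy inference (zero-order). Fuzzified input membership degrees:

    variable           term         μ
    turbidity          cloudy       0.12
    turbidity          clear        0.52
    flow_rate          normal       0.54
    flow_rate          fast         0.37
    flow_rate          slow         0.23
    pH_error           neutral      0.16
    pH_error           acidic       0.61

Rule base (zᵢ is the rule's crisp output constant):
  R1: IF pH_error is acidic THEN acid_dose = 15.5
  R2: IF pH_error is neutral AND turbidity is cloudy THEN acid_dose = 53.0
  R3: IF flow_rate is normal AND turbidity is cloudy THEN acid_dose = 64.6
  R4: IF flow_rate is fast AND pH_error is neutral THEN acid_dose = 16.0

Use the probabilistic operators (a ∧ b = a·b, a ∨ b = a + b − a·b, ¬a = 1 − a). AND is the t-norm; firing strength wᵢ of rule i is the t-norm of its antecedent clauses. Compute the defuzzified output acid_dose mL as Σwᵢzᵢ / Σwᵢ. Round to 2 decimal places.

20.72

R1 (z=15.5): acidic=0.61 → w = 0.6100
R2 (z=53.0): neutral=0.16, cloudy=0.12; AND[a·b] → w = 0.0192
R3 (z=64.6): normal=0.54, cloudy=0.12; AND[a·b] → w = 0.0648
R4 (z=16.0): fast=0.37, neutral=0.16; AND[a·b] → w = 0.0592
Weighted average = (0.6100·15.5 + 0.0192·53.0 + 0.0648·64.6 + 0.0592·16.0) / (0.6100 + 0.0192 + 0.0648 + 0.0592)
  = 15.6059 / 0.7532 = 20.72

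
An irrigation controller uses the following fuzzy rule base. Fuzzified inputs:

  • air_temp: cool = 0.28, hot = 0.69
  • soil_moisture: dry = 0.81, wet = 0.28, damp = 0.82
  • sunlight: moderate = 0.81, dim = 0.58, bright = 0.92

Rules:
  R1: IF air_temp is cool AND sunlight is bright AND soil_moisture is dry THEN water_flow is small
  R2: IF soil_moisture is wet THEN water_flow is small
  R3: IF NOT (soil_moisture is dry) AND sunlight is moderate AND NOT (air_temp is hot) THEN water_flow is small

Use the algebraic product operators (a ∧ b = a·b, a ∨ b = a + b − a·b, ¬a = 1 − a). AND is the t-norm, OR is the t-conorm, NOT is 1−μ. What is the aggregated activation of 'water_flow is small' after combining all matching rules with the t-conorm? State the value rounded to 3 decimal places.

R1: cool=0.28, bright=0.92, dry=0.81; AND[a·b] → w = 0.2087
R2: wet=0.28 → w = 0.2800
R3: ¬dry=1−0.81=0.19, moderate=0.81, ¬hot=1−0.69=0.31; AND[a·b] → w = 0.0477
Rules with consequent 'small': {R1, R2, R3} → strengths 0.2087, 0.2800, 0.0477
Aggregate via t-conorm [a + b − a·b]: 0.4574

0.457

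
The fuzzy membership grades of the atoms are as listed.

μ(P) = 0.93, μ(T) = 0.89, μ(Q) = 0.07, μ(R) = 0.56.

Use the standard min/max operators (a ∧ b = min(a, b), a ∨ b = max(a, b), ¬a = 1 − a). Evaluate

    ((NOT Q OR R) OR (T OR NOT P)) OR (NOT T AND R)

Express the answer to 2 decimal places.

NOT Q = 1 − 0.07 = 0.93
NOT Q OR R = max(a, b) on (0.93, 0.56) = 0.93
NOT P = 1 − 0.93 = 0.07
T OR NOT P = max(a, b) on (0.89, 0.07) = 0.89
(NOT Q OR R) OR (T OR NOT P) = max(a, b) on (0.93, 0.89) = 0.93
NOT T = 1 − 0.89 = 0.11
NOT T AND R = min(a, b) on (0.11, 0.56) = 0.11
((NOT Q OR R) OR (T OR NOT P)) OR (NOT T AND R) = max(a, b) on (0.93, 0.11) = 0.93

0.93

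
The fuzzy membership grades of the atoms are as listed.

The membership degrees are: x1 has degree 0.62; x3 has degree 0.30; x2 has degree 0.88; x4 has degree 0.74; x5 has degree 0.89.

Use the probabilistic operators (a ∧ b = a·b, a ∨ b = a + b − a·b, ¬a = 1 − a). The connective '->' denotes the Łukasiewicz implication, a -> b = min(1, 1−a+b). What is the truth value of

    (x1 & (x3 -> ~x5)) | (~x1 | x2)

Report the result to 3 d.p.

~x5 = 1 − 0.8900 = 0.1100
x3 -> ~x5  [Łukasiewicz: min(1, 1−a+b)] with a=0.3000, b=0.1100 → 0.8100
x1 & (x3 -> ~x5) = a·b on (0.6200, 0.8100) = 0.5022
~x1 = 1 − 0.6200 = 0.3800
~x1 | x2 = a + b − a·b on (0.3800, 0.8800) = 0.9256
(x1 & (x3 -> ~x5)) | (~x1 | x2) = a + b − a·b on (0.5022, 0.9256) = 0.9630

0.963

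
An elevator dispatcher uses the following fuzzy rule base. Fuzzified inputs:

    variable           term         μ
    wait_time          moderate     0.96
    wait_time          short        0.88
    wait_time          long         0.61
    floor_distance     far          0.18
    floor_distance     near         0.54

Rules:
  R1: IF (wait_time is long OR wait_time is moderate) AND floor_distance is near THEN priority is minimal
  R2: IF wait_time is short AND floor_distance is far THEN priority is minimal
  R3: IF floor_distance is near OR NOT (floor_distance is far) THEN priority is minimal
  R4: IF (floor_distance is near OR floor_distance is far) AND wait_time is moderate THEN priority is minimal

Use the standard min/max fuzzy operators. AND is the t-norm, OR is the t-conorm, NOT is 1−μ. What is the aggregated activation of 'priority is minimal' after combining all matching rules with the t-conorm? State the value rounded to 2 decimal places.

R1: (long=0.61 OR moderate=0.96) = 0.96; AND[min(a, b)] with near=0.54 → w = 0.54
R2: short=0.88, far=0.18; AND[min(a, b)] → w = 0.18
R3: near=0.54, ¬far=1−0.18=0.82; OR[max(a, b)] → w = 0.82
R4: (near=0.54 OR far=0.18) = 0.54; AND[min(a, b)] with moderate=0.96 → w = 0.54
Rules with consequent 'minimal': {R1, R2, R3, R4} → strengths 0.54, 0.18, 0.82, 0.54
Aggregate via t-conorm [max(a, b)]: 0.82

0.82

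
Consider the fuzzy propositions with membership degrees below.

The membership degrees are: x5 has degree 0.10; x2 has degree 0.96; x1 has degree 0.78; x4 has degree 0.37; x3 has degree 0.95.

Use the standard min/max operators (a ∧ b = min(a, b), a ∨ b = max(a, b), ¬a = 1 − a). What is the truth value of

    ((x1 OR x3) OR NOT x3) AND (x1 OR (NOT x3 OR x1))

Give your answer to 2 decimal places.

x1 OR x3 = max(a, b) on (0.78, 0.95) = 0.95
NOT x3 = 1 − 0.95 = 0.05
(x1 OR x3) OR NOT x3 = max(a, b) on (0.95, 0.05) = 0.95
NOT x3 = 1 − 0.95 = 0.05
NOT x3 OR x1 = max(a, b) on (0.05, 0.78) = 0.78
x1 OR (NOT x3 OR x1) = max(a, b) on (0.78, 0.78) = 0.78
((x1 OR x3) OR NOT x3) AND (x1 OR (NOT x3 OR x1)) = min(a, b) on (0.95, 0.78) = 0.78

0.78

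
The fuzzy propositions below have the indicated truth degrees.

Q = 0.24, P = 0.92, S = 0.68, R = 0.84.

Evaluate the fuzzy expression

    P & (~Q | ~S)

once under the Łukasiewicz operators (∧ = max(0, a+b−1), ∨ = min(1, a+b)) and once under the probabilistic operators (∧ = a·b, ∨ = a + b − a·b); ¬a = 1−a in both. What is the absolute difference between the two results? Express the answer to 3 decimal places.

0.150

Under Łukasiewicz:
  ~Q = 1 − 0.24 = 0.76
  ~S = 1 − 0.68 = 0.32
  ~Q | ~S = min(1, a+b) on (0.76, 0.32) = 1.00
  P & (~Q | ~S) = max(0, a+b−1) on (0.92, 1.00) = 0.92
  → value = 0.9200
Under probabilistic:
  ~Q = 1 − 0.2400 = 0.7600
  ~S = 1 − 0.6800 = 0.3200
  ~Q | ~S = a + b − a·b on (0.7600, 0.3200) = 0.8368
  P & (~Q | ~S) = a·b on (0.9200, 0.8368) = 0.7699
  → value = 0.7699
|0.9200 − 0.7699| = 0.150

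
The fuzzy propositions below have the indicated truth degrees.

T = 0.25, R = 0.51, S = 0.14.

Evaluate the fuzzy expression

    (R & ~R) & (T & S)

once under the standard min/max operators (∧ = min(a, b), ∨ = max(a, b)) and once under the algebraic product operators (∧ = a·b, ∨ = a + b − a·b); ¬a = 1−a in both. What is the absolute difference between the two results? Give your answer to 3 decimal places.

Under standard min/max:
  ~R = 1 − 0.51 = 0.49
  R & ~R = min(a, b) on (0.51, 0.49) = 0.49
  T & S = min(a, b) on (0.25, 0.14) = 0.14
  (R & ~R) & (T & S) = min(a, b) on (0.49, 0.14) = 0.14
  → value = 0.1400
Under algebraic product:
  ~R = 1 − 0.5100 = 0.4900
  R & ~R = a·b on (0.5100, 0.4900) = 0.2499
  T & S = a·b on (0.2500, 0.1400) = 0.0350
  (R & ~R) & (T & S) = a·b on (0.2499, 0.0350) = 0.0087
  → value = 0.0087
|0.1400 − 0.0087| = 0.131

0.131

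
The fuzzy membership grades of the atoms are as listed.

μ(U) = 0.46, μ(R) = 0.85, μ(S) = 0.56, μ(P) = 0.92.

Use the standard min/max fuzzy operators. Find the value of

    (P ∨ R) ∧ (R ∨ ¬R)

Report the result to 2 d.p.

P ∨ R = max(a, b) on (0.92, 0.85) = 0.92
¬R = 1 − 0.85 = 0.15
R ∨ ¬R = max(a, b) on (0.85, 0.15) = 0.85
(P ∨ R) ∧ (R ∨ ¬R) = min(a, b) on (0.92, 0.85) = 0.85

0.85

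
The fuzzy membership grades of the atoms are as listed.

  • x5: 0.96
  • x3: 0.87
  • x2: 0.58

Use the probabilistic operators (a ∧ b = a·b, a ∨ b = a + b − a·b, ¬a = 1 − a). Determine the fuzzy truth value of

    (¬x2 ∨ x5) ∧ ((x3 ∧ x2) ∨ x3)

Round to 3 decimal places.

0.914

¬x2 = 1 − 0.5800 = 0.4200
¬x2 ∨ x5 = a + b − a·b on (0.4200, 0.9600) = 0.9768
x3 ∧ x2 = a·b on (0.8700, 0.5800) = 0.5046
(x3 ∧ x2) ∨ x3 = a + b − a·b on (0.5046, 0.8700) = 0.9356
(¬x2 ∨ x5) ∧ ((x3 ∧ x2) ∨ x3) = a·b on (0.9768, 0.9356) = 0.9139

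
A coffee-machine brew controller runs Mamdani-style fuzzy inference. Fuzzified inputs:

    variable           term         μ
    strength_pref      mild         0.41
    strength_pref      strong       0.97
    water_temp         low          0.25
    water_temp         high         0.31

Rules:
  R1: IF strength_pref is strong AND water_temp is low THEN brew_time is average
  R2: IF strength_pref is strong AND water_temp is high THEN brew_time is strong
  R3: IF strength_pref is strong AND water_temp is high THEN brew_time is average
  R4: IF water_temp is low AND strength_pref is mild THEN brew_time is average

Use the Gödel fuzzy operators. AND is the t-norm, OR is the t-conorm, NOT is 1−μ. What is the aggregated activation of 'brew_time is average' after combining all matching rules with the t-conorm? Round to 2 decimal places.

R1: strong=0.97, low=0.25; AND[min(a, b)] → w = 0.25
R2: strong=0.97, high=0.31; AND[min(a, b)] → w = 0.31
R3: strong=0.97, high=0.31; AND[min(a, b)] → w = 0.31
R4: low=0.25, mild=0.41; AND[min(a, b)] → w = 0.25
Rules with consequent 'average': {R1, R3, R4} → strengths 0.25, 0.31, 0.25
Aggregate via t-conorm [max(a, b)]: 0.31

0.31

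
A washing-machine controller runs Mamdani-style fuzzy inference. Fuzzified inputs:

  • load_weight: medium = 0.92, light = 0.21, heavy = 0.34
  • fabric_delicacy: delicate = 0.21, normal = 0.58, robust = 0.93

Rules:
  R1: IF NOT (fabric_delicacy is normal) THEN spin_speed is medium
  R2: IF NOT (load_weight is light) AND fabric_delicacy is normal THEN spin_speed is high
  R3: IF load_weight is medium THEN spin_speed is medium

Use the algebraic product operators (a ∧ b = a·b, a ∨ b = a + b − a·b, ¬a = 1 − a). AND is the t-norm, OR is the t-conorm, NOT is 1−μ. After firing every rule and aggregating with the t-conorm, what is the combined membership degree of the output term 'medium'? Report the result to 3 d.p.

R1: ¬normal=1−0.58=0.42 → w = 0.4200
R2: ¬light=1−0.21=0.79, normal=0.58; AND[a·b] → w = 0.4582
R3: medium=0.92 → w = 0.9200
Rules with consequent 'medium': {R1, R3} → strengths 0.4200, 0.9200
Aggregate via t-conorm [a + b − a·b]: 0.9536

0.954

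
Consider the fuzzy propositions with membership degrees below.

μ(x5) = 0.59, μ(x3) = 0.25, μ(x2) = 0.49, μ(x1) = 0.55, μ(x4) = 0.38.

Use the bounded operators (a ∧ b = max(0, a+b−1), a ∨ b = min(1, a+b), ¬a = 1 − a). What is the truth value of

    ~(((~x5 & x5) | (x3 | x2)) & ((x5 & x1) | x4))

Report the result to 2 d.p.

0.74

~x5 = 1 − 0.59 = 0.41
~x5 & x5 = max(0, a+b−1) on (0.41, 0.59) = 0.00
x3 | x2 = min(1, a+b) on (0.25, 0.49) = 0.74
(~x5 & x5) | (x3 | x2) = min(1, a+b) on (0.00, 0.74) = 0.74
x5 & x1 = max(0, a+b−1) on (0.59, 0.55) = 0.14
(x5 & x1) | x4 = min(1, a+b) on (0.14, 0.38) = 0.52
((~x5 & x5) | (x3 | x2)) & ((x5 & x1) | x4) = max(0, a+b−1) on (0.74, 0.52) = 0.26
~(((~x5 & x5) | (x3 | x2)) & ((x5 & x1) | x4)) = 1 − 0.26 = 0.74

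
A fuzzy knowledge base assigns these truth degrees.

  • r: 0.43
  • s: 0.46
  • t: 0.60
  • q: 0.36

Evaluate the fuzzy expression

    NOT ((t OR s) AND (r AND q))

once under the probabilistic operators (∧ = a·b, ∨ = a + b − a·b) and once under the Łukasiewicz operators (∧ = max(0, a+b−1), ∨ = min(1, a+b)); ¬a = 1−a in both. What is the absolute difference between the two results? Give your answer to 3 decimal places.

Under probabilistic:
  t OR s = a + b − a·b on (0.6000, 0.4600) = 0.7840
  r AND q = a·b on (0.4300, 0.3600) = 0.1548
  (t OR s) AND (r AND q) = a·b on (0.7840, 0.1548) = 0.1214
  NOT ((t OR s) AND (r AND q)) = 1 − 0.1214 = 0.8786
  → value = 0.8786
Under Łukasiewicz:
  t OR s = min(1, a+b) on (0.60, 0.46) = 1.00
  r AND q = max(0, a+b−1) on (0.43, 0.36) = 0.00
  (t OR s) AND (r AND q) = max(0, a+b−1) on (1.00, 0.00) = 0.00
  NOT ((t OR s) AND (r AND q)) = 1 − 0.00 = 1.00
  → value = 1.0000
|0.8786 − 1.0000| = 0.121

0.121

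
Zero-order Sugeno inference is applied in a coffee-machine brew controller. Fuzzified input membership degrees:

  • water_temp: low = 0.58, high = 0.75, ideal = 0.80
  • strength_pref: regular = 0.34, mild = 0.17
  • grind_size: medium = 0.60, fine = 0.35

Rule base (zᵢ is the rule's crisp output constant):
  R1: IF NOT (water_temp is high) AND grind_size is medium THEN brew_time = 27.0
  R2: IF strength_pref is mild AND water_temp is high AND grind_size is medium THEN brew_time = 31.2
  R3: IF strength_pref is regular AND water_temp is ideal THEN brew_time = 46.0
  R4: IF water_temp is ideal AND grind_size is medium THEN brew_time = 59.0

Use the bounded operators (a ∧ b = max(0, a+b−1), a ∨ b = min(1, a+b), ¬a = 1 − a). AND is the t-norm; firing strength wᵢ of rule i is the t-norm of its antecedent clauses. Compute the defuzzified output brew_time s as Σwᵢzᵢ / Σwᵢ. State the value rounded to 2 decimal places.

R1 (z=27.0): ¬high=1−0.75=0.25, medium=0.60; AND[max(0, a+b−1)] → w = 0.00
R2 (z=31.2): mild=0.17, high=0.75, medium=0.60; AND[max(0, a+b−1)] → w = 0.00
R3 (z=46.0): regular=0.34, ideal=0.80; AND[max(0, a+b−1)] → w = 0.14
R4 (z=59.0): ideal=0.80, medium=0.60; AND[max(0, a+b−1)] → w = 0.40
Weighted average = (0.00·27.0 + 0.00·31.2 + 0.14·46.0 + 0.40·59.0) / (0.00 + 0.00 + 0.14 + 0.40)
  = 30.0400 / 0.5400 = 55.63

55.63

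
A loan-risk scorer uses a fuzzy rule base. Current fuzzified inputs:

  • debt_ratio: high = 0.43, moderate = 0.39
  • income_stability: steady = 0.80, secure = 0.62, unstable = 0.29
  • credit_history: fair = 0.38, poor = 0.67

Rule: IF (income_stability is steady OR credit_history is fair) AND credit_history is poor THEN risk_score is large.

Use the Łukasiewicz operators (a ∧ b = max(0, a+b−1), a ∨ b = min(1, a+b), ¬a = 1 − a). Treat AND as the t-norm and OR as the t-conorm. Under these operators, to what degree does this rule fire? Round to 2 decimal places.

0.67

firing strength: (steady=0.80 OR fair=0.38) = 1.00; AND[max(0, a+b−1)] with poor=0.67 → w = 0.67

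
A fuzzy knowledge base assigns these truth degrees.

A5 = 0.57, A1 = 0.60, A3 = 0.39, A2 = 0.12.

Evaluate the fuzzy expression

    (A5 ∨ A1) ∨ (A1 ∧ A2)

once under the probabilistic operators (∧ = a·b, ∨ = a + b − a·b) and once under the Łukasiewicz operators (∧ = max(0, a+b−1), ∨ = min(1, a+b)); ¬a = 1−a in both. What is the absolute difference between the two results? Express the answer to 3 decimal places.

0.160

Under probabilistic:
  A5 ∨ A1 = a + b − a·b on (0.5700, 0.6000) = 0.8280
  A1 ∧ A2 = a·b on (0.6000, 0.1200) = 0.0720
  (A5 ∨ A1) ∨ (A1 ∧ A2) = a + b − a·b on (0.8280, 0.0720) = 0.8404
  → value = 0.8404
Under Łukasiewicz:
  A5 ∨ A1 = min(1, a+b) on (0.57, 0.60) = 1.00
  A1 ∧ A2 = max(0, a+b−1) on (0.60, 0.12) = 0.00
  (A5 ∨ A1) ∨ (A1 ∧ A2) = min(1, a+b) on (1.00, 0.00) = 1.00
  → value = 1.0000
|0.8404 − 1.0000| = 0.160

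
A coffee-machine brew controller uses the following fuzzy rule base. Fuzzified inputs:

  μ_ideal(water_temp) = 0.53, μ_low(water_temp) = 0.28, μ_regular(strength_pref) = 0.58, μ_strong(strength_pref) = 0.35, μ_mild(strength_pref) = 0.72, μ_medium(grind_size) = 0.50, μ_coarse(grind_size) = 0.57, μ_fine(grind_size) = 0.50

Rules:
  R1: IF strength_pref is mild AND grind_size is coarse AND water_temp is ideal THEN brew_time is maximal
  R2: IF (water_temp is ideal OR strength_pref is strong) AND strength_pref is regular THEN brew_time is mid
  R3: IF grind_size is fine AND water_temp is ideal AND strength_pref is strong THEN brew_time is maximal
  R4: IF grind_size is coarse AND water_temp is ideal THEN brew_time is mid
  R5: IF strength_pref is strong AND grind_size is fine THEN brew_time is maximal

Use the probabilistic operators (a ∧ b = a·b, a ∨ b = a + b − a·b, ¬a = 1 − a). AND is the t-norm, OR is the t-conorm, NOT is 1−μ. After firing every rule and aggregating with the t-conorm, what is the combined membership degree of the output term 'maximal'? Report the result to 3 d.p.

0.414

R1: mild=0.72, coarse=0.57, ideal=0.53; AND[a·b] → w = 0.2175
R2: (ideal=0.53 OR strong=0.35) = 0.6945; AND[a·b] with regular=0.58 → w = 0.4028
R3: fine=0.50, ideal=0.53, strong=0.35; AND[a·b] → w = 0.0927
R4: coarse=0.57, ideal=0.53; AND[a·b] → w = 0.3021
R5: strong=0.35, fine=0.50; AND[a·b] → w = 0.1750
Rules with consequent 'maximal': {R1, R3, R5} → strengths 0.2175, 0.0927, 0.1750
Aggregate via t-conorm [a + b − a·b]: 0.4143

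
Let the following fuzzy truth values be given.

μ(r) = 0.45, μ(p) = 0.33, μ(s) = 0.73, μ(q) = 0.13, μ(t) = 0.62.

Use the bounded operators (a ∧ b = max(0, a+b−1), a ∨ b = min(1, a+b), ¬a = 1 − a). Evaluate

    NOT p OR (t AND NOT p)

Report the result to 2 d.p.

NOT p = 1 − 0.33 = 0.67
NOT p = 1 − 0.33 = 0.67
t AND NOT p = max(0, a+b−1) on (0.62, 0.67) = 0.29
NOT p OR (t AND NOT p) = min(1, a+b) on (0.67, 0.29) = 0.96

0.96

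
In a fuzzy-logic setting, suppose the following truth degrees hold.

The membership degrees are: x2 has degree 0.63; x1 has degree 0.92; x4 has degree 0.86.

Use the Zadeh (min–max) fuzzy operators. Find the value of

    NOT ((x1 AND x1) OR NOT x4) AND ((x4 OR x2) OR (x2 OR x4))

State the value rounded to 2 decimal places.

0.08

x1 AND x1 = min(a, b) on (0.92, 0.92) = 0.92
NOT x4 = 1 − 0.86 = 0.14
(x1 AND x1) OR NOT x4 = max(a, b) on (0.92, 0.14) = 0.92
NOT ((x1 AND x1) OR NOT x4) = 1 − 0.92 = 0.08
x4 OR x2 = max(a, b) on (0.86, 0.63) = 0.86
x2 OR x4 = max(a, b) on (0.63, 0.86) = 0.86
(x4 OR x2) OR (x2 OR x4) = max(a, b) on (0.86, 0.86) = 0.86
NOT ((x1 AND x1) OR NOT x4) AND ((x4 OR x2) OR (x2 OR x4)) = min(a, b) on (0.08, 0.86) = 0.08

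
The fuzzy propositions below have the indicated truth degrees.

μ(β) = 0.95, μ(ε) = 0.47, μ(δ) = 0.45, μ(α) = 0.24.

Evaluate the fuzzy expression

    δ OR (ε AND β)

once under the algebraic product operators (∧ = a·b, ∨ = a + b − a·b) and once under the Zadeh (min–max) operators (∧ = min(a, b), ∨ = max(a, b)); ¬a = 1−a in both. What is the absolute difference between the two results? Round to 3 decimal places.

0.226

Under algebraic product:
  ε AND β = a·b on (0.4700, 0.9500) = 0.4465
  δ OR (ε AND β) = a + b − a·b on (0.4500, 0.4465) = 0.6956
  → value = 0.6956
Under Zadeh (min–max):
  ε AND β = min(a, b) on (0.47, 0.95) = 0.47
  δ OR (ε AND β) = max(a, b) on (0.45, 0.47) = 0.47
  → value = 0.4700
|0.6956 − 0.4700| = 0.226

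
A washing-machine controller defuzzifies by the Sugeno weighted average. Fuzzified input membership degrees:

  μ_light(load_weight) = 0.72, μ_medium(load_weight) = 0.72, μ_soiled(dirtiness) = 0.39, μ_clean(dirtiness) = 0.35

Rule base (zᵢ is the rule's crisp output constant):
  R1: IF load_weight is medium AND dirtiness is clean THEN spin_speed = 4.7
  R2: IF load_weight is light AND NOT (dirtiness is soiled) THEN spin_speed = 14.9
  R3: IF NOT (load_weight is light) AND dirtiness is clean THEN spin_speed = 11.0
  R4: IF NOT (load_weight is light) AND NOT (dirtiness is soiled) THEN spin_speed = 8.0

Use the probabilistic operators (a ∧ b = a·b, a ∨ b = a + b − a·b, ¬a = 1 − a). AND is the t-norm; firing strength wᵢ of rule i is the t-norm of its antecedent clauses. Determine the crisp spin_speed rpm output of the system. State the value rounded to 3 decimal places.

R1 (z=4.7): medium=0.72, clean=0.35; AND[a·b] → w = 0.2520
R2 (z=14.9): light=0.72, ¬soiled=1−0.39=0.61; AND[a·b] → w = 0.4392
R3 (z=11.0): ¬light=1−0.72=0.28, clean=0.35; AND[a·b] → w = 0.0980
R4 (z=8.0): ¬light=1−0.72=0.28, ¬soiled=1−0.39=0.61; AND[a·b] → w = 0.1708
Weighted average = (0.2520·4.7 + 0.4392·14.9 + 0.0980·11.0 + 0.1708·8.0) / (0.2520 + 0.4392 + 0.0980 + 0.1708)
  = 10.1729 / 0.9600 = 10.597

10.597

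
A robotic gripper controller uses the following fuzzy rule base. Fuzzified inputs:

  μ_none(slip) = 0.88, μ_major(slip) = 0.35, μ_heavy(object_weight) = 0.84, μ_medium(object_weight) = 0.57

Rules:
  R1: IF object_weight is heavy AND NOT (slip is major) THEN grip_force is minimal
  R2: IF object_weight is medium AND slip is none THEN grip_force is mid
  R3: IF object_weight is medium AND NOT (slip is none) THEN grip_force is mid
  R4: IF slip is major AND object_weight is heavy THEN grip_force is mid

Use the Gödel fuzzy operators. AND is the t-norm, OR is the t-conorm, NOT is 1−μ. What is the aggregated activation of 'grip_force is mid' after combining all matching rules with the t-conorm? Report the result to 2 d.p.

0.57

R1: heavy=0.84, ¬major=1−0.35=0.65; AND[min(a, b)] → w = 0.65
R2: medium=0.57, none=0.88; AND[min(a, b)] → w = 0.57
R3: medium=0.57, ¬none=1−0.88=0.12; AND[min(a, b)] → w = 0.12
R4: major=0.35, heavy=0.84; AND[min(a, b)] → w = 0.35
Rules with consequent 'mid': {R2, R3, R4} → strengths 0.57, 0.12, 0.35
Aggregate via t-conorm [max(a, b)]: 0.57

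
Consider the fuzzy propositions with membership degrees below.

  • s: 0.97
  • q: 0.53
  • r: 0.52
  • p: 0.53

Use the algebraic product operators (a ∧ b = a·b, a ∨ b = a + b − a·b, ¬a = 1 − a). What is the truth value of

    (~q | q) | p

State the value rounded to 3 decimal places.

0.883

~q = 1 − 0.5300 = 0.4700
~q | q = a + b − a·b on (0.4700, 0.5300) = 0.7509
(~q | q) | p = a + b − a·b on (0.7509, 0.5300) = 0.8829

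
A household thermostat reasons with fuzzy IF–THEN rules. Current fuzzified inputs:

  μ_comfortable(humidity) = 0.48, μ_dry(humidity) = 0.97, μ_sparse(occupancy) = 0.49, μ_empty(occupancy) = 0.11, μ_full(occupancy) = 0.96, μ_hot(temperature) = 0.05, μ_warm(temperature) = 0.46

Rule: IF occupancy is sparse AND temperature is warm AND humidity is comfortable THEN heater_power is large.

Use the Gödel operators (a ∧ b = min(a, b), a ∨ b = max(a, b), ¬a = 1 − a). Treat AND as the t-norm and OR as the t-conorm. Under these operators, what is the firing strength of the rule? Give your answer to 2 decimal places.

firing strength: sparse=0.49, warm=0.46, comfortable=0.48; AND[min(a, b)] → w = 0.46

0.46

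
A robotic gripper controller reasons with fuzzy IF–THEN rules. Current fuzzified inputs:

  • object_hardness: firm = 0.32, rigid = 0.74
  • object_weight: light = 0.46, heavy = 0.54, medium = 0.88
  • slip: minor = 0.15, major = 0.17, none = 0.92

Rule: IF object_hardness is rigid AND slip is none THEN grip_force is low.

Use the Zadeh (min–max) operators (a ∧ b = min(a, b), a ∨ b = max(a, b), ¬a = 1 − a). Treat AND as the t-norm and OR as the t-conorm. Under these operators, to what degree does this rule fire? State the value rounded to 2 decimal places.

0.74

firing strength: rigid=0.74, none=0.92; AND[min(a, b)] → w = 0.74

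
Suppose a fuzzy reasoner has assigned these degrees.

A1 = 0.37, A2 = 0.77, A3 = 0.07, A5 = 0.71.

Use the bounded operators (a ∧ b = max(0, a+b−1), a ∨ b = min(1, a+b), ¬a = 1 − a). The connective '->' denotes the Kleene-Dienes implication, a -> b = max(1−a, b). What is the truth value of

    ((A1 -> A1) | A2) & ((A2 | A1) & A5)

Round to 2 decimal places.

A1 -> A1  [Kleene-Dienes: max(1−a, b)] with a=0.37, b=0.37 → 0.63
(A1 -> A1) | A2 = min(1, a+b) on (0.63, 0.77) = 1.00
A2 | A1 = min(1, a+b) on (0.77, 0.37) = 1.00
(A2 | A1) & A5 = max(0, a+b−1) on (1.00, 0.71) = 0.71
((A1 -> A1) | A2) & ((A2 | A1) & A5) = max(0, a+b−1) on (1.00, 0.71) = 0.71

0.71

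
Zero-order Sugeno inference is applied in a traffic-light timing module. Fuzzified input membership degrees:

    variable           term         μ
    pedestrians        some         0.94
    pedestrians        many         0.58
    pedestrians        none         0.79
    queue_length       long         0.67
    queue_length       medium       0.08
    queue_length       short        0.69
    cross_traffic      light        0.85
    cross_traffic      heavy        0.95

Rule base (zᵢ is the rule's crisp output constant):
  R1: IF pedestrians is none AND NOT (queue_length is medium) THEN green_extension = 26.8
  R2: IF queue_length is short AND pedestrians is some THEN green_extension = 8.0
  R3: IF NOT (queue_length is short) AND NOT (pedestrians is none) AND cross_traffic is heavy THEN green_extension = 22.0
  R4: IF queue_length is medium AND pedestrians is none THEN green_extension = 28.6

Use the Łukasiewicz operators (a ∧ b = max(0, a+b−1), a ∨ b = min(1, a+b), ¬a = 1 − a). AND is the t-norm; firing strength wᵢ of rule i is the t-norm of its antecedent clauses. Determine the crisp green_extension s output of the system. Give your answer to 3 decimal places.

17.961

R1 (z=26.8): none=0.79, ¬medium=1−0.08=0.92; AND[max(0, a+b−1)] → w = 0.71
R2 (z=8.0): short=0.69, some=0.94; AND[max(0, a+b−1)] → w = 0.63
R3 (z=22.0): ¬short=1−0.69=0.31, ¬none=1−0.79=0.21, heavy=0.95; AND[max(0, a+b−1)] → w = 0.00
R4 (z=28.6): medium=0.08, none=0.79; AND[max(0, a+b−1)] → w = 0.00
Weighted average = (0.71·26.8 + 0.63·8.0 + 0.00·22.0 + 0.00·28.6) / (0.71 + 0.63 + 0.00 + 0.00)
  = 24.0680 / 1.3400 = 17.961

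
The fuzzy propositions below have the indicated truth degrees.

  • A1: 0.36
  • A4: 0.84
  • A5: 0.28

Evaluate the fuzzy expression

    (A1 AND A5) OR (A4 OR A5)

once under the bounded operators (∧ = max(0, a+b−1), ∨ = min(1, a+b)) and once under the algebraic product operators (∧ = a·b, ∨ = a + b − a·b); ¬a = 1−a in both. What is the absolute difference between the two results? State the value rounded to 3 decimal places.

Under bounded:
  A1 AND A5 = max(0, a+b−1) on (0.36, 0.28) = 0.00
  A4 OR A5 = min(1, a+b) on (0.84, 0.28) = 1.00
  (A1 AND A5) OR (A4 OR A5) = min(1, a+b) on (0.00, 1.00) = 1.00
  → value = 1.0000
Under algebraic product:
  A1 AND A5 = a·b on (0.3600, 0.2800) = 0.1008
  A4 OR A5 = a + b − a·b on (0.8400, 0.2800) = 0.8848
  (A1 AND A5) OR (A4 OR A5) = a + b − a·b on (0.1008, 0.8848) = 0.8964
  → value = 0.8964
|1.0000 − 0.8964| = 0.104

0.104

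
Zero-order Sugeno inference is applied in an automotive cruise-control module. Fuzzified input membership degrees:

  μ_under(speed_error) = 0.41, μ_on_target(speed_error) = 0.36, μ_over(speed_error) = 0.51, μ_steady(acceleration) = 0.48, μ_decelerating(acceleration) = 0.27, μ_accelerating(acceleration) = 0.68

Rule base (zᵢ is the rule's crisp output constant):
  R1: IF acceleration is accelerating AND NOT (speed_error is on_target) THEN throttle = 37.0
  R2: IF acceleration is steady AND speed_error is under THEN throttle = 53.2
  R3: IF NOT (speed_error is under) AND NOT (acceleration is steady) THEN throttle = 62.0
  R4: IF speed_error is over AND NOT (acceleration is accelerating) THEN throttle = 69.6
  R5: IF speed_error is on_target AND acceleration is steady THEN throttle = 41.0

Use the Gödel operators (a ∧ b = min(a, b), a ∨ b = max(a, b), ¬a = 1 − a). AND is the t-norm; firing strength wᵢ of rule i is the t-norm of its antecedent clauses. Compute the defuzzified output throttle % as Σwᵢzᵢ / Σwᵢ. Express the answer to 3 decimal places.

R1 (z=37.0): accelerating=0.68, ¬on_target=1−0.36=0.64; AND[min(a, b)] → w = 0.64
R2 (z=53.2): steady=0.48, under=0.41; AND[min(a, b)] → w = 0.41
R3 (z=62.0): ¬under=1−0.41=0.59, ¬steady=1−0.48=0.52; AND[min(a, b)] → w = 0.52
R4 (z=69.6): over=0.51, ¬accelerating=1−0.68=0.32; AND[min(a, b)] → w = 0.32
R5 (z=41.0): on_target=0.36, steady=0.48; AND[min(a, b)] → w = 0.36
Weighted average = (0.64·37.0 + 0.41·53.2 + 0.52·62.0 + 0.32·69.6 + 0.36·41.0) / (0.64 + 0.41 + 0.52 + 0.32 + 0.36)
  = 114.7640 / 2.2500 = 51.006

51.006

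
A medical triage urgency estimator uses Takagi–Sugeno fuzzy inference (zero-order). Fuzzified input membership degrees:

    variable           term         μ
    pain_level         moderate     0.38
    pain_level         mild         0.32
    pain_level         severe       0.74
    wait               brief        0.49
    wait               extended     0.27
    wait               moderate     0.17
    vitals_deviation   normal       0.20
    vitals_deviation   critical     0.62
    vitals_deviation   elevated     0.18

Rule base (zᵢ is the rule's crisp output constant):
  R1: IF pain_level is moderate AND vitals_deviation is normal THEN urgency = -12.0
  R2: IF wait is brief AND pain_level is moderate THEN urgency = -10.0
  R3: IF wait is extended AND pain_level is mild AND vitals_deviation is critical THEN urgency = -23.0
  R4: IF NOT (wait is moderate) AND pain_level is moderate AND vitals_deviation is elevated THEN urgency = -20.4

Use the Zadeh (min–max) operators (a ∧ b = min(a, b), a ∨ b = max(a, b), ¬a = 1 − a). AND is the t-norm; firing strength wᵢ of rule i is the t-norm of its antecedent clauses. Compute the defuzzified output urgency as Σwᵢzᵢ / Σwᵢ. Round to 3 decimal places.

-15.614

R1 (z=-12.0): moderate=0.38, normal=0.20; AND[min(a, b)] → w = 0.20
R2 (z=-10.0): brief=0.49, moderate=0.38; AND[min(a, b)] → w = 0.38
R3 (z=-23.0): extended=0.27, mild=0.32, critical=0.62; AND[min(a, b)] → w = 0.27
R4 (z=-20.4): ¬moderate=1−0.17=0.83, moderate=0.38, elevated=0.18; AND[min(a, b)] → w = 0.18
Weighted average = (0.20·-12.0 + 0.38·-10.0 + 0.27·-23.0 + 0.18·-20.4) / (0.20 + 0.38 + 0.27 + 0.18)
  = -16.0820 / 1.0300 = -15.614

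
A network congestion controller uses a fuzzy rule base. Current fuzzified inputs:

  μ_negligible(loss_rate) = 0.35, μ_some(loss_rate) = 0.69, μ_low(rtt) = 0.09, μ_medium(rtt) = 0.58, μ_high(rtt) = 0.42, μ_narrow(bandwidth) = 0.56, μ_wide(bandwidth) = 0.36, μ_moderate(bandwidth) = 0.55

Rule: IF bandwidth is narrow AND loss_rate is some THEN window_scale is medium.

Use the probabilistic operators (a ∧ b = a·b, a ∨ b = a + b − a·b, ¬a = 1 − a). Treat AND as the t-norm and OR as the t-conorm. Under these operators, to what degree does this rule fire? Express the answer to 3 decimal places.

0.386

firing strength: narrow=0.56, some=0.69; AND[a·b] → w = 0.3864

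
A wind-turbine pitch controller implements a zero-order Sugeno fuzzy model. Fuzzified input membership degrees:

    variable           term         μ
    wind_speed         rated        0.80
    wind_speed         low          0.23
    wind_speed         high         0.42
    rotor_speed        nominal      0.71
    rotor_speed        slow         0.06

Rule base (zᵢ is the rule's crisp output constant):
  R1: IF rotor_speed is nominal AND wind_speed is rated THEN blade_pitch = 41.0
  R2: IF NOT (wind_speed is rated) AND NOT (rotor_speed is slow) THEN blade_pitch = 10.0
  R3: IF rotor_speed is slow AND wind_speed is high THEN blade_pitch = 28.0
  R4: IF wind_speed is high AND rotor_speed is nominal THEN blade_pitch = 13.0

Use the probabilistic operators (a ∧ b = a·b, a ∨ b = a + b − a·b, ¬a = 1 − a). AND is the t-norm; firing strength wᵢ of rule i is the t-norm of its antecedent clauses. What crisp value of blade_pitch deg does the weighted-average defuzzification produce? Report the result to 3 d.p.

R1 (z=41.0): nominal=0.71, rated=0.80; AND[a·b] → w = 0.5680
R2 (z=10.0): ¬rated=1−0.80=0.20, ¬slow=1−0.06=0.94; AND[a·b] → w = 0.1880
R3 (z=28.0): slow=0.06, high=0.42; AND[a·b] → w = 0.0252
R4 (z=13.0): high=0.42, nominal=0.71; AND[a·b] → w = 0.2982
Weighted average = (0.5680·41.0 + 0.1880·10.0 + 0.0252·28.0 + 0.2982·13.0) / (0.5680 + 0.1880 + 0.0252 + 0.2982)
  = 29.7502 / 1.0794 = 27.562

27.562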